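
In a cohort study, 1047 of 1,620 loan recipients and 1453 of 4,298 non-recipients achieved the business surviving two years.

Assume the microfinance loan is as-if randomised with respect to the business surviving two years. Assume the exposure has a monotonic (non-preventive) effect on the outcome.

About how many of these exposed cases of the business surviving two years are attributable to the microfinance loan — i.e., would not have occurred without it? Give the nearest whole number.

p₁ = P(outcome | exposed) = 1047/1620 = 0.6463
p₀ = P(outcome | unexposed) = 1453/4298 = 0.33806
PN = (p₁ − p₀)/p₁ = (0.6463 − 0.33806) / 0.6463 ≈ 0.47692.
Attributable cases ≈ PN × (exposed cases) = 0.47692 × 1047 ≈ 499.34.

about 499 cases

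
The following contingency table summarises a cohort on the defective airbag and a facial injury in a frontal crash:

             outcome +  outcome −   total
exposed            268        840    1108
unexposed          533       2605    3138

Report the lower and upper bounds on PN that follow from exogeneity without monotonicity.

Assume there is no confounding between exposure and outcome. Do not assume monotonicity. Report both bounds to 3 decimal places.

p₁ = P(outcome | exposed) = 268/1108 = 0.24188
p₀ = P(outcome | unexposed) = 533/3138 = 0.16985
Under exogeneity alone the bounds on PN are max{0,(p₁−p₀)/p₁} ≤ PN ≤ min{1,(1−p₀)/p₁}.
  lower = (p₁ − p₀)/p₁ = 0.072024 / 0.24188 ≈ 0.2978
  upper = min{1, (1 − p₀)/p₁} = 0.83015 / 0.24188 ≈ 3.4321 → capped at 1

0.298 ≤ PN ≤ 1.000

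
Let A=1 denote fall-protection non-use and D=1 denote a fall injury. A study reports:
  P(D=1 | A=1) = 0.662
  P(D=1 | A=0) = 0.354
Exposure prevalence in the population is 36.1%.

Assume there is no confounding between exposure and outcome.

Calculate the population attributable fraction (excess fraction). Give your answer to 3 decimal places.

PAF ≈ 0.239

Let p₁ = 0.662, p₀ = 0.354.
Overall risk P(Y=1) = π·p₁ + (1−π)·p₀ = 0.361×0.662 + 0.639×0.354 = 0.46519.
Under exogeneity, PAF = [P(Y=1) − p₀] / P(Y=1).
PAF = (0.46519 − 0.354) / 0.46519 ≈ 0.2390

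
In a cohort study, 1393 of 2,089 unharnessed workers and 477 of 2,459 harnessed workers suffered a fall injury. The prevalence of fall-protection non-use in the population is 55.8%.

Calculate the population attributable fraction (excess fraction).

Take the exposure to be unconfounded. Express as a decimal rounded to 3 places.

PAF ≈ 0.576

p₁ = P(outcome | exposed) = 1393/2089 = 0.66683
p₀ = P(outcome | unexposed) = 477/2459 = 0.19398
Overall risk P(Y=1) = π·p₁ + (1−π)·p₀ = 0.558×0.66683 + 0.442×0.19398 = 0.45783.
Under exogeneity, PAF = [P(Y=1) − p₀] / P(Y=1).
PAF = (0.45783 − 0.19398) / 0.45783 ≈ 0.5763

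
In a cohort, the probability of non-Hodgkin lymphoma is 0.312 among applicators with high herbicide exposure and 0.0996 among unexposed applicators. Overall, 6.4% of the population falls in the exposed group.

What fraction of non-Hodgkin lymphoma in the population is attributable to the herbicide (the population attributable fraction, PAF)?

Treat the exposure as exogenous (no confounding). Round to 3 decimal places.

Let p₁ = 0.312, p₀ = 0.0996.
Overall risk P(Y=1) = π·p₁ + (1−π)·p₀ = 0.064×0.312 + 0.936×0.0996 = 0.11319.
Under exogeneity, PAF = [P(Y=1) − p₀] / P(Y=1).
PAF = (0.11319 − 0.0996) / 0.11319 ≈ 0.1201

PAF ≈ 0.120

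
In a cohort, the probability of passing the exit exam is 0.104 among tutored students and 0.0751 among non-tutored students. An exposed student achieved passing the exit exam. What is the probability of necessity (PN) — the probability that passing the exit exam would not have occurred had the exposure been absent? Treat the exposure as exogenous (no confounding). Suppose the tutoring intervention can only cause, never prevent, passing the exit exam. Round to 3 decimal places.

PN ≈ 0.278

Let p₁ = 0.104, p₀ = 0.0751.
Under exogeneity and monotonicity, PN = (p₁ − p₀) / p₁.
PN = (0.104 − 0.0751) / 0.104 = 0.0289 / 0.104 ≈ 0.2779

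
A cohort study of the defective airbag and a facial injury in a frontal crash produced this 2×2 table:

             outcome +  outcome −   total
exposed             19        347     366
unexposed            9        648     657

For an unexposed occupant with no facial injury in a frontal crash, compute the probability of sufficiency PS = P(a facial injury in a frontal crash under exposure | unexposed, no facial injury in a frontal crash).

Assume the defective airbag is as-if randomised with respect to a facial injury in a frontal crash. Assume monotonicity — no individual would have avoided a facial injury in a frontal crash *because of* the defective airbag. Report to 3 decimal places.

p₁ = P(outcome | exposed) = 19/366 = 0.051913
p₀ = P(outcome | unexposed) = 9/657 = 0.013699
Under exogeneity and monotonicity, PS = (p₁ − p₀)/(1 − p₀).
PS = (0.051913 − 0.013699) / 0.9863 ≈ 0.0387

PS ≈ 0.039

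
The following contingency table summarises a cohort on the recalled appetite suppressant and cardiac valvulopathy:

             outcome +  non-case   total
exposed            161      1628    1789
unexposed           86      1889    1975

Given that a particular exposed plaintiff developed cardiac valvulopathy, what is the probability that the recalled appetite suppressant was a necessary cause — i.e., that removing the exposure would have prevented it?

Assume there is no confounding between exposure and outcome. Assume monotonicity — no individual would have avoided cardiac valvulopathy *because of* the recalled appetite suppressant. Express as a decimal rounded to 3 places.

PN ≈ 0.516

p₁ = P(outcome | exposed) = 161/1789 = 0.089994
p₀ = P(outcome | unexposed) = 86/1975 = 0.043544
Under exogeneity and monotonicity, PN = (p₁ − p₀)/p₁.
PN = (0.089994 − 0.043544) / 0.089994 ≈ 0.5161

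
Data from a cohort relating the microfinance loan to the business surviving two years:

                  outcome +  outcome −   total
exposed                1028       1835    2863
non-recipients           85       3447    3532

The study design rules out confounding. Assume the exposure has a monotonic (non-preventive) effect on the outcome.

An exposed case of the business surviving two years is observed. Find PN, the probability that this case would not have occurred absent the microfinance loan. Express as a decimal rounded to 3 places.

PN ≈ 0.933

p₁ = P(outcome | exposed) = 1028/2863 = 0.35906
p₀ = P(outcome | unexposed) = 85/3532 = 0.024066
Under exogeneity and monotonicity, PN = (p₁ − p₀)/p₁.
PN = (0.35906 − 0.024066) / 0.35906 ≈ 0.9330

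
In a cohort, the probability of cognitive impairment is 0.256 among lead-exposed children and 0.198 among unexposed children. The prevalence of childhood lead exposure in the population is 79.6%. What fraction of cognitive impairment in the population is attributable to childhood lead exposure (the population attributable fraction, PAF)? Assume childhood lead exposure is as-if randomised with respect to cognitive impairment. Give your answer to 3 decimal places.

Let p₁ = 0.256, p₀ = 0.198.
Overall risk P(Y=1) = π·p₁ + (1−π)·p₀ = 0.796×0.256 + 0.204×0.198 = 0.24417.
Under exogeneity, PAF = [P(Y=1) − p₀] / P(Y=1).
PAF = (0.24417 − 0.198) / 0.24417 ≈ 0.1891

PAF ≈ 0.189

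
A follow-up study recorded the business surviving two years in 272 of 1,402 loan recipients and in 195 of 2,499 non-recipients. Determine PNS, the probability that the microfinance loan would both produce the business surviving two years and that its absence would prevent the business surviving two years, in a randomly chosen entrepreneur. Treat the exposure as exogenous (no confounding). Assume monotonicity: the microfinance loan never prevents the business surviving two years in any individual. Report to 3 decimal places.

PNS ≈ 0.116

p₁ = P(outcome | exposed) = 272/1402 = 0.19401
p₀ = P(outcome | unexposed) = 195/2499 = 0.078031
Under exogeneity and monotonicity, PNS = p₁ − p₀.
PNS = 0.19401 − 0.078031 = 0.11598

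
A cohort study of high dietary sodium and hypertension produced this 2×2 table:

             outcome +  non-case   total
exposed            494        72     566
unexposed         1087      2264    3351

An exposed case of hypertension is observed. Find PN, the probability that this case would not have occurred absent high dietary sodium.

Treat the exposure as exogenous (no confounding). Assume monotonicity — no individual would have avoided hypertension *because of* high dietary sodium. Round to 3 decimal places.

p₁ = P(outcome | exposed) = 494/566 = 0.87279
p₀ = P(outcome | unexposed) = 1087/3351 = 0.32438
Under exogeneity and monotonicity, PN = (p₁ − p₀)/p₁.
PN = (0.87279 − 0.32438) / 0.87279 ≈ 0.6283

PN ≈ 0.628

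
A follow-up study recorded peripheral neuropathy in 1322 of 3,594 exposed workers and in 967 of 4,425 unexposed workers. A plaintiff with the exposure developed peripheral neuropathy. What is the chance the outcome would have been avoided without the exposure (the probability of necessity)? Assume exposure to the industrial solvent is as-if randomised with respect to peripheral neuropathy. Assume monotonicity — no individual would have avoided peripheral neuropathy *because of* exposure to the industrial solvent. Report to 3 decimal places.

p₁ = P(outcome | exposed) = 1322/3594 = 0.36784
p₀ = P(outcome | unexposed) = 967/4425 = 0.21853
Under exogeneity and monotonicity, PN = (p₁ − p₀) / p₁.
PN = (0.36784 − 0.21853) / 0.36784 = 0.1493 / 0.36784 ≈ 0.4059

PN ≈ 0.406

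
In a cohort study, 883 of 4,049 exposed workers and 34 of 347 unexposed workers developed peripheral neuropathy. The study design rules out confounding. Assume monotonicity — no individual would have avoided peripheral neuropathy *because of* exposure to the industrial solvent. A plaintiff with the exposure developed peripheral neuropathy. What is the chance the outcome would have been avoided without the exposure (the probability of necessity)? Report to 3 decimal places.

p₁ = P(outcome | exposed) = 883/4049 = 0.21808
p₀ = P(outcome | unexposed) = 34/347 = 0.097983
Under exogeneity and monotonicity, PN = (p₁ − p₀) / p₁.
PN = (0.21808 − 0.097983) / 0.21808 = 0.1201 / 0.21808 ≈ 0.5507

PN ≈ 0.551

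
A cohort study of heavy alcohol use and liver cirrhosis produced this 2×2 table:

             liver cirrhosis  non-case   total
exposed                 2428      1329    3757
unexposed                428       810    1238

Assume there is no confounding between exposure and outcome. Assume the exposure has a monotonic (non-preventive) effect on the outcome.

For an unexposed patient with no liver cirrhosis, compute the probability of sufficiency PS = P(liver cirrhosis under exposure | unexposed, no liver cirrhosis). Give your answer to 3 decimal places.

PS ≈ 0.459

p₁ = P(outcome | exposed) = 2428/3757 = 0.64626
p₀ = P(outcome | unexposed) = 428/1238 = 0.34572
Under exogeneity and monotonicity, PS = (p₁ − p₀)/(1 − p₀).
PS = (0.64626 − 0.34572) / 0.65428 ≈ 0.4593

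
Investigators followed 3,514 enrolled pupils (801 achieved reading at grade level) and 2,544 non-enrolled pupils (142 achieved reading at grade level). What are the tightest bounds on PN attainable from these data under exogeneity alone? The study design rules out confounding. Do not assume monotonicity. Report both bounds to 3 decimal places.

0.755 ≤ PN ≤ 1.000

p₁ = P(outcome | exposed) = 801/3514 = 0.22795
p₀ = P(outcome | unexposed) = 142/2544 = 0.055818
Under exogeneity alone the bounds on PN are max{0,(p₁−p₀)/p₁} ≤ PN ≤ min{1,(1−p₀)/p₁}.
  lower = (p₁ − p₀)/p₁ = 0.17213 / 0.22795 ≈ 0.7551
  upper = min{1, (1 − p₀)/p₁} = 0.94418 / 0.22795 ≈ 4.1421 → capped at 1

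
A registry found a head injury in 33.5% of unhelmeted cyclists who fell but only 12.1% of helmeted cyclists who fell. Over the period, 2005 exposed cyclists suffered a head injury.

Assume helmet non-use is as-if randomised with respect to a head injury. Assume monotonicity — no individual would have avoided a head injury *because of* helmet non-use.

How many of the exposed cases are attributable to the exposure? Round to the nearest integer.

p₁ = 0.335, p₀ = 0.121.
PN = (p₁ − p₀)/p₁ = (0.335 − 0.121) / 0.335 ≈ 0.63881.
Attributable cases ≈ PN × (exposed cases) = 0.63881 × 2005 ≈ 1280.81.

about 1281 cases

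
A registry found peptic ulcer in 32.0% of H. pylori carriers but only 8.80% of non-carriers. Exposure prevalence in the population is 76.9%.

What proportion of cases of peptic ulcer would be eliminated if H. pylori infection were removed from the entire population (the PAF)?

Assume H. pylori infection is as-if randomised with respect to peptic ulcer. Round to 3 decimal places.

p₁ = 0.32, p₀ = 0.088.
Overall risk P(Y=1) = π·p₁ + (1−π)·p₀ = 0.769×0.32 + 0.231×0.088 = 0.26641.
Under exogeneity, PAF = [P(Y=1) − p₀] / P(Y=1).
PAF = (0.26641 − 0.088) / 0.26641 ≈ 0.6697

PAF ≈ 0.670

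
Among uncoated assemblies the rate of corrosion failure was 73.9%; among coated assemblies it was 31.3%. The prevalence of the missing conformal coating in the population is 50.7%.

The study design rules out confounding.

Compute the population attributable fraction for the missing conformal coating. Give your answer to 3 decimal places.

PAF ≈ 0.408

p₁ = 0.739, p₀ = 0.313.
Overall risk P(Y=1) = π·p₁ + (1−π)·p₀ = 0.507×0.739 + 0.493×0.313 = 0.52898.
Under exogeneity, PAF = [P(Y=1) − p₀] / P(Y=1).
PAF = (0.52898 − 0.313) / 0.52898 ≈ 0.4083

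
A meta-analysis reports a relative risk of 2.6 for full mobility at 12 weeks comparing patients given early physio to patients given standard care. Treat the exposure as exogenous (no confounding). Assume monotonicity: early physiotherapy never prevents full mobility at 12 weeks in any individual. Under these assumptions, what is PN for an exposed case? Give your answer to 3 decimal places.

PN ≈ 0.615

Under exogeneity and monotonicity, PN = (RR − 1) / RR = 1 − 1/RR.
PN = (2.6 − 1) / 2.6 = 1.6 / 2.6 ≈ 0.6154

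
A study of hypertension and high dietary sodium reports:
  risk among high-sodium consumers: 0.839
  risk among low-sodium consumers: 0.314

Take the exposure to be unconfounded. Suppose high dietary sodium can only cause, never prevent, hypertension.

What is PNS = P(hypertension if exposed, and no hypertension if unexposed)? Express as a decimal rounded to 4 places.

PNS ≈ 0.5250

Let p₁ = 0.839, p₀ = 0.314.
Under exogeneity and monotonicity, PNS = p₁ − p₀.
PNS = 0.839 − 0.314 = 0.525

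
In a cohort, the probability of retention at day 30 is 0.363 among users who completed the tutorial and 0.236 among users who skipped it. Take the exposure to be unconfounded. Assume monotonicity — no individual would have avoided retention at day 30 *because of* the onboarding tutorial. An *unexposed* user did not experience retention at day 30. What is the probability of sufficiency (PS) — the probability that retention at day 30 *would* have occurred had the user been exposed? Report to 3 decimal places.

PS ≈ 0.166

Let p₁ = 0.363, p₀ = 0.236.
Under exogeneity and monotonicity, PS = (p₁ − p₀) / (1 − p₀).
PS = (0.363 − 0.236) / (1 − 0.236) = 0.127 / 0.764 ≈ 0.1662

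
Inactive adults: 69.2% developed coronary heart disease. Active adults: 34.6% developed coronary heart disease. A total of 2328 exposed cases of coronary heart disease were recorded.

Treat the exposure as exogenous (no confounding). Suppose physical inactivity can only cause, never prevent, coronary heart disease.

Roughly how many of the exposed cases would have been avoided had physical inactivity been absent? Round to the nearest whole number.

p₁ = 0.692, p₀ = 0.346.
PN = (p₁ − p₀)/p₁ = (0.692 − 0.346) / 0.692 ≈ 0.50000.
Attributable cases ≈ PN × (exposed cases) = 0.50000 × 2328 ≈ 1164.00.

about 1164 cases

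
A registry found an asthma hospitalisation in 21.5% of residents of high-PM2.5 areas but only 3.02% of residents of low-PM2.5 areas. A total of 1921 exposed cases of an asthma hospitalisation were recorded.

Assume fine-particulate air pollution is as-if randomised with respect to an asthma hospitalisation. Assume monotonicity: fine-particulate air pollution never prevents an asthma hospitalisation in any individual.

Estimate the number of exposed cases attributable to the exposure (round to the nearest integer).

p₁ = 0.215, p₀ = 0.0302.
PN = (p₁ − p₀)/p₁ = (0.215 − 0.0302) / 0.215 ≈ 0.85953.
Attributable cases ≈ PN × (exposed cases) = 0.85953 × 1921 ≈ 1651.17.

about 1651 cases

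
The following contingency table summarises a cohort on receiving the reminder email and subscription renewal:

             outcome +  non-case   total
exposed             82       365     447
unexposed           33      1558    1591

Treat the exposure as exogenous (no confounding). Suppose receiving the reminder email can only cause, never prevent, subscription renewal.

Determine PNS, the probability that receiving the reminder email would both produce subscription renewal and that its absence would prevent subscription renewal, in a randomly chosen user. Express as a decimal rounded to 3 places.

p₁ = P(outcome | exposed) = 82/447 = 0.18345
p₀ = P(outcome | unexposed) = 33/1591 = 0.020742
Under exogeneity and monotonicity, PNS = p₁ − p₀.
PNS = 0.18345 − 0.020742 = 0.1627

PNS ≈ 0.163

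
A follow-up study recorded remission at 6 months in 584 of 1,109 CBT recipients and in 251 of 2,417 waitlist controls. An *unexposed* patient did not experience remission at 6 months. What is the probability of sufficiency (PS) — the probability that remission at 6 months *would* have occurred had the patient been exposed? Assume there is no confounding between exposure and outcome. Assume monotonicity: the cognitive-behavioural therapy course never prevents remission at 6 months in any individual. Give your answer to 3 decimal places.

PS ≈ 0.472

p₁ = P(outcome | exposed) = 584/1109 = 0.5266
p₀ = P(outcome | unexposed) = 251/2417 = 0.10385
Under exogeneity and monotonicity, PS = (p₁ − p₀) / (1 − p₀).
PS = (0.5266 − 0.10385) / (1 − 0.10385) = 0.42275 / 0.89615 ≈ 0.4717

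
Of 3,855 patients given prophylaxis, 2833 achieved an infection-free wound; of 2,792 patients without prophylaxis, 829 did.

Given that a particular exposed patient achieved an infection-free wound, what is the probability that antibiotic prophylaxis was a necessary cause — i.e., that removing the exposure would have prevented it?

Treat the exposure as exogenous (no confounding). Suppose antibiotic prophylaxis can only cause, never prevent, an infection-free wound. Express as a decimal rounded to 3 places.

PN ≈ 0.596

p₁ = P(outcome | exposed) = 2833/3855 = 0.73489
p₀ = P(outcome | unexposed) = 829/2792 = 0.29692
Under exogeneity and monotonicity, PN = (p₁ − p₀) / p₁.
PN = (0.73489 − 0.29692) / 0.73489 = 0.43797 / 0.73489 ≈ 0.5960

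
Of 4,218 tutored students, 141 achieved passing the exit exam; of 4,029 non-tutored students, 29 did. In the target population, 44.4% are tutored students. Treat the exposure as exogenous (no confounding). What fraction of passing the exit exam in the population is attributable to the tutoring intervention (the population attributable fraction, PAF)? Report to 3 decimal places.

p₁ = P(outcome | exposed) = 141/4218 = 0.033428
p₀ = P(outcome | unexposed) = 29/4029 = 0.0071978
Overall risk P(Y=1) = π·p₁ + (1−π)·p₀ = 0.444×0.033428 + 0.556×0.0071978 = 0.018844.
Under exogeneity, PAF = [P(Y=1) − p₀] / P(Y=1).
PAF = (0.018844 − 0.0071978) / 0.018844 ≈ 0.6180

PAF ≈ 0.618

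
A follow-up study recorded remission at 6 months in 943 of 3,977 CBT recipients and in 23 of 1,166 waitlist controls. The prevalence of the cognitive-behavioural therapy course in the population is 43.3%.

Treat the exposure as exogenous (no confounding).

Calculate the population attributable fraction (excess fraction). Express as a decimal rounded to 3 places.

PAF ≈ 0.827

p₁ = P(outcome | exposed) = 943/3977 = 0.23711
p₀ = P(outcome | unexposed) = 23/1166 = 0.019726
Overall risk P(Y=1) = π·p₁ + (1−π)·p₀ = 0.433×0.23711 + 0.567×0.019726 = 0.11385.
Under exogeneity, PAF = [P(Y=1) − p₀] / P(Y=1).
PAF = (0.11385 − 0.019726) / 0.11385 ≈ 0.8267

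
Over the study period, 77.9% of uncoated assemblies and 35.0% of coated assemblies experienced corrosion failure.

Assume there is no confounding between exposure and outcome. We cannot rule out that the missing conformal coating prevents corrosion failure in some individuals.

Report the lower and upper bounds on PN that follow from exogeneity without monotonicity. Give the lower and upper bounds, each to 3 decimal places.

p₁ = 0.779, p₀ = 0.35.
Under exogeneity alone the bounds on PN are max{0,(p₁−p₀)/p₁} ≤ PN ≤ min{1,(1−p₀)/p₁}.
  lower = (p₁ − p₀)/p₁ = 0.429 / 0.779 ≈ 0.5507
  upper = min{1, (1 − p₀)/p₁} = 0.65 / 0.779 ≈ 0.8344

0.551 ≤ PN ≤ 0.834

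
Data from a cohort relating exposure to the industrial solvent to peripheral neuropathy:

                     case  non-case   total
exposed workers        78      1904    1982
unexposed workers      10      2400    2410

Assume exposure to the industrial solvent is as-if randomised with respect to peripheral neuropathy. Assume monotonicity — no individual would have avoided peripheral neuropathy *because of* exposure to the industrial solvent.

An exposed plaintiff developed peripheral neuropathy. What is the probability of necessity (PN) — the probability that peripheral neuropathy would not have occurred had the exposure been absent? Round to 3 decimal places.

PN ≈ 0.895

p₁ = P(outcome | exposed) = 78/1982 = 0.039354
p₀ = P(outcome | unexposed) = 10/2410 = 0.0041494
Under exogeneity and monotonicity, PN = (p₁ − p₀) / p₁.
PN = (0.039354 − 0.0041494) / 0.039354 = 0.035205 / 0.039354 ≈ 0.8946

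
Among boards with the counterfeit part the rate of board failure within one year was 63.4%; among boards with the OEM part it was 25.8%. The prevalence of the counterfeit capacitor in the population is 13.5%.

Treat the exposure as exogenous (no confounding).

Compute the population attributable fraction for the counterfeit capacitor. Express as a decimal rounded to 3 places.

PAF ≈ 0.164

p₁ = 0.634, p₀ = 0.258.
Overall risk P(Y=1) = π·p₁ + (1−π)·p₀ = 0.135×0.634 + 0.865×0.258 = 0.30876.
Under exogeneity, PAF = [P(Y=1) − p₀] / P(Y=1).
PAF = (0.30876 − 0.258) / 0.30876 ≈ 0.1644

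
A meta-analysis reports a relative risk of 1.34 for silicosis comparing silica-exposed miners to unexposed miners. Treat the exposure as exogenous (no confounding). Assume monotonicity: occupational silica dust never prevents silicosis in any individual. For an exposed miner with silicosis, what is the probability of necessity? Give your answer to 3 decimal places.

PN ≈ 0.254

Under exogeneity and monotonicity, PN = (RR − 1) / RR = 1 − 1/RR.
PN = (1.34 − 1) / 1.34 = 0.34 / 1.34 ≈ 0.2537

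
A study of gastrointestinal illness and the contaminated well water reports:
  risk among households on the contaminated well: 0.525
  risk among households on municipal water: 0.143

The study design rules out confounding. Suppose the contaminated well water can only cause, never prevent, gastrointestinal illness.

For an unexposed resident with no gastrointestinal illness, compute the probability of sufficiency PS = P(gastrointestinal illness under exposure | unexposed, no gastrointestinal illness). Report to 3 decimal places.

PS ≈ 0.446

Let p₁ = 0.525, p₀ = 0.143.
Under exogeneity and monotonicity, PS = (p₁ − p₀) / (1 − p₀).
PS = (0.525 − 0.143) / (1 − 0.143) = 0.382 / 0.857 ≈ 0.4457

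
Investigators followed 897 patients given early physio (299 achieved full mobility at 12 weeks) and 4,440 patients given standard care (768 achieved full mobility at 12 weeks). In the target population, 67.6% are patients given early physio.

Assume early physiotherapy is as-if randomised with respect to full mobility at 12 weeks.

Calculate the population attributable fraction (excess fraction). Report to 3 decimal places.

p₁ = P(outcome | exposed) = 299/897 = 0.33333
p₀ = P(outcome | unexposed) = 768/4440 = 0.17297
Overall risk P(Y=1) = π·p₁ + (1−π)·p₀ = 0.676×0.33333 + 0.324×0.17297 = 0.28138.
Under exogeneity, PAF = [P(Y=1) − p₀] / P(Y=1).
PAF = (0.28138 − 0.17297) / 0.28138 ≈ 0.3853

PAF ≈ 0.385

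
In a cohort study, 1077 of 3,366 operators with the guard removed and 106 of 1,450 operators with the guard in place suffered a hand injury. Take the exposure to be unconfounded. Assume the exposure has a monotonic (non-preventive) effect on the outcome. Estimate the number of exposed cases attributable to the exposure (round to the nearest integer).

p₁ = P(outcome | exposed) = 1077/3366 = 0.31996
p₀ = P(outcome | unexposed) = 106/1450 = 0.073103
PN = (p₁ − p₀)/p₁ = (0.31996 − 0.073103) / 0.31996 ≈ 0.77153.
Attributable cases ≈ PN × (exposed cases) = 0.77153 × 1077 ≈ 830.93.

about 831 cases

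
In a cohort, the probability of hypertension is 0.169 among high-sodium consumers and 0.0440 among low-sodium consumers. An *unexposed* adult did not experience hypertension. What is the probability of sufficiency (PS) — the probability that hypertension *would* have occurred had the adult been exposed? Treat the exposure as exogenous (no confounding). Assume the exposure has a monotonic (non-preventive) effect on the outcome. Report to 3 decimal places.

Let p₁ = 0.169, p₀ = 0.044.
Under exogeneity and monotonicity, PS = (p₁ − p₀) / (1 − p₀).
PS = (0.169 − 0.044) / (1 − 0.044) = 0.125 / 0.956 ≈ 0.1308

PS ≈ 0.131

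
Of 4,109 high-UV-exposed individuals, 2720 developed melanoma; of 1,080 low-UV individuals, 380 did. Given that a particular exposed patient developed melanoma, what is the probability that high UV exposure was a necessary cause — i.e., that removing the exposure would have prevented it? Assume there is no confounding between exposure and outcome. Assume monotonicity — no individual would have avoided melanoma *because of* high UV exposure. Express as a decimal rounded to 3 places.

p₁ = P(outcome | exposed) = 2720/4109 = 0.66196
p₀ = P(outcome | unexposed) = 380/1080 = 0.35185
Under exogeneity and monotonicity, PN = (p₁ − p₀) / p₁.
PN = (0.66196 − 0.35185) / 0.66196 = 0.31011 / 0.66196 ≈ 0.4685

PN ≈ 0.468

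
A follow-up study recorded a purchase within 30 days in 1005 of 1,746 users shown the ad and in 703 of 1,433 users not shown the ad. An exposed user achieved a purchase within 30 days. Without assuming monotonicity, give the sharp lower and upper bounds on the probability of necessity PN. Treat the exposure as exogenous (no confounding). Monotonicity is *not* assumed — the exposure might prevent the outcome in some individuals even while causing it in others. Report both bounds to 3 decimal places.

0.148 ≤ PN ≤ 0.885

p₁ = P(outcome | exposed) = 1005/1746 = 0.5756
p₀ = P(outcome | unexposed) = 703/1433 = 0.49058
Under exogeneity alone the bounds on PN are max{0,(p₁−p₀)/p₁} ≤ PN ≤ min{1,(1−p₀)/p₁}.
  lower = (p₁ − p₀)/p₁ = 0.085022 / 0.5756 ≈ 0.1477
  upper = min{1, (1 − p₀)/p₁} = 0.50942 / 0.5756 ≈ 0.8850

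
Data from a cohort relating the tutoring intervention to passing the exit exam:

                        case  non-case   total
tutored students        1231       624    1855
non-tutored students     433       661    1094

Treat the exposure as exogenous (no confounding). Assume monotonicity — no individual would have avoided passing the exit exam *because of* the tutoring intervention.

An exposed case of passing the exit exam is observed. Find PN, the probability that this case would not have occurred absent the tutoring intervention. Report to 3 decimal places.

PN ≈ 0.404

p₁ = P(outcome | exposed) = 1231/1855 = 0.66361
p₀ = P(outcome | unexposed) = 433/1094 = 0.3958
Under exogeneity and monotonicity, PN = (p₁ − p₀)/p₁.
PN = (0.66361 − 0.3958) / 0.66361 ≈ 0.4036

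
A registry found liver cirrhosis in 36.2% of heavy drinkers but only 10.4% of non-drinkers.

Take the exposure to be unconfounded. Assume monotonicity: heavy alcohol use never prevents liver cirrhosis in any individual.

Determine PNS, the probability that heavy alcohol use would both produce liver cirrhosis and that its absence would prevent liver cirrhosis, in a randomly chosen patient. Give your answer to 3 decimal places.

p₁ = 0.362, p₀ = 0.104.
Under exogeneity and monotonicity, PNS = p₁ − p₀.
PNS = 0.362 − 0.104 = 0.258

PNS ≈ 0.258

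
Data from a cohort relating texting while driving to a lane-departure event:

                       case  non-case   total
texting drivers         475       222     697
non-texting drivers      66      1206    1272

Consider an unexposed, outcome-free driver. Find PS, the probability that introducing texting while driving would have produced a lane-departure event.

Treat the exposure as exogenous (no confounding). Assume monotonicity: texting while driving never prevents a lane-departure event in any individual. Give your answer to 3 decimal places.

p₁ = P(outcome | exposed) = 475/697 = 0.68149
p₀ = P(outcome | unexposed) = 66/1272 = 0.051887
Under exogeneity and monotonicity, PS = (p₁ − p₀) / (1 − p₀).
PS = (0.68149 − 0.051887) / (1 − 0.051887) = 0.62961 / 0.94811 ≈ 0.6641

PS ≈ 0.664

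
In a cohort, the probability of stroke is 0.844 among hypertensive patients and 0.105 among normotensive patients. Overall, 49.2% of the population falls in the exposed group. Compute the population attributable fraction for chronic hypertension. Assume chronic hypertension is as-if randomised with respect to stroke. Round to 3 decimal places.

PAF ≈ 0.776

Let p₁ = 0.844, p₀ = 0.105.
Overall risk P(Y=1) = π·p₁ + (1−π)·p₀ = 0.492×0.844 + 0.508×0.105 = 0.46859.
Under exogeneity, PAF = [P(Y=1) − p₀] / P(Y=1).
PAF = (0.46859 − 0.105) / 0.46859 ≈ 0.7759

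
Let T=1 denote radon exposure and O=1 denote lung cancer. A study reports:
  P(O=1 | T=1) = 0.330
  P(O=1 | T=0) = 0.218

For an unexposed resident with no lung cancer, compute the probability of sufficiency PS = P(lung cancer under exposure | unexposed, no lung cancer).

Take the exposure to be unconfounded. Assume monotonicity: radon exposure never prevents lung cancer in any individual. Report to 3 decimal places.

Let p₁ = 0.33, p₀ = 0.218.
Under exogeneity and monotonicity, PS = (p₁ − p₀) / (1 − p₀).
PS = (0.33 − 0.218) / (1 − 0.218) = 0.112 / 0.782 ≈ 0.1432

PS ≈ 0.143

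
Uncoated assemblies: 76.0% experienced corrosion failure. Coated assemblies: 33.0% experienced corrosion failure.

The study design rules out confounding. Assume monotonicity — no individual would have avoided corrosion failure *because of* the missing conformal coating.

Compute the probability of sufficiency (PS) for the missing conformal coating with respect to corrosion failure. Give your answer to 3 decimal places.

PS ≈ 0.642

p₁ = 0.76, p₀ = 0.33.
Under exogeneity and monotonicity, PS = (p₁ − p₀) / (1 − p₀).
PS = (0.76 − 0.33) / (1 − 0.33) = 0.43 / 0.67 ≈ 0.6418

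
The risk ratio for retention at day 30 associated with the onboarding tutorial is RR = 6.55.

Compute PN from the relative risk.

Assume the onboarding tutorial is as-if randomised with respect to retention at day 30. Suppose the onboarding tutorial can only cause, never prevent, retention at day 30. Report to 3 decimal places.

Under exogeneity and monotonicity, PN = (RR − 1) / RR = 1 − 1/RR.
PN = (6.55 − 1) / 6.55 = 5.55 / 6.55 ≈ 0.8473

PN ≈ 0.847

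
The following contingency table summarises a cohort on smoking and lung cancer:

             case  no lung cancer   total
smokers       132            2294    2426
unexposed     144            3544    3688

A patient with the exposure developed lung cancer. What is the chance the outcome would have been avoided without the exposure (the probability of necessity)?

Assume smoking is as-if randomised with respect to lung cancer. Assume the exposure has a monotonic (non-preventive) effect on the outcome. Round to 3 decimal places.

PN ≈ 0.282

p₁ = P(outcome | exposed) = 132/2426 = 0.054411
p₀ = P(outcome | unexposed) = 144/3688 = 0.039046
Under exogeneity and monotonicity, PN = (p₁ − p₀) / p₁.
PN = (0.054411 − 0.039046) / 0.054411 = 0.015365 / 0.054411 ≈ 0.2824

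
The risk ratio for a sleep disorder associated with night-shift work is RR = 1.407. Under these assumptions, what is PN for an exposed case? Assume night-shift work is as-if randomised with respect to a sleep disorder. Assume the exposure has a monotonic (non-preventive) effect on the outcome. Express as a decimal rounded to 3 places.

PN ≈ 0.289

Under exogeneity and monotonicity, PN = (RR − 1) / RR = 1 − 1/RR.
PN = (1.407 − 1) / 1.407 = 0.407 / 1.407 ≈ 0.2893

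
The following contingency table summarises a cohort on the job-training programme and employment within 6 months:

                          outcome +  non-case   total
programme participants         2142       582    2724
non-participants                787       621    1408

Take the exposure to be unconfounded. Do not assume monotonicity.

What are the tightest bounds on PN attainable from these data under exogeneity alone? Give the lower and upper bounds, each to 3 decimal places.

p₁ = P(outcome | exposed) = 2142/2724 = 0.78634
p₀ = P(outcome | unexposed) = 787/1408 = 0.55895
Under exogeneity alone the bounds on PN are max{0,(p₁−p₀)/p₁} ≤ PN ≤ min{1,(1−p₀)/p₁}.
  lower = (p₁ − p₀)/p₁ = 0.22739 / 0.78634 ≈ 0.2892
  upper = min{1, (1 − p₀)/p₁} = 0.44105 / 0.78634 ≈ 0.5609

0.289 ≤ PN ≤ 0.561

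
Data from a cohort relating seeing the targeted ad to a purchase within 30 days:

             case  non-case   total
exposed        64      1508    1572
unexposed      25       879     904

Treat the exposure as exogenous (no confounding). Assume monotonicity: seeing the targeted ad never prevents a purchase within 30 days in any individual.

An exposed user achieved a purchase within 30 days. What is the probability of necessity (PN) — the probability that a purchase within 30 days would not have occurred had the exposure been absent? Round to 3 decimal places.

p₁ = P(outcome | exposed) = 64/1572 = 0.040712
p₀ = P(outcome | unexposed) = 25/904 = 0.027655
Under exogeneity and monotonicity, PN = (p₁ − p₀) / p₁.
PN = (0.040712 − 0.027655) / 0.040712 = 0.013058 / 0.040712 ≈ 0.3207

PN ≈ 0.321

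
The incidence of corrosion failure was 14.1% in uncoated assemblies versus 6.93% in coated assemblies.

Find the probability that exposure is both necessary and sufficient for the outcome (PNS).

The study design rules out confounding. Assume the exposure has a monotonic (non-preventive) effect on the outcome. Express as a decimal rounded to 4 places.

PNS ≈ 0.0717

p₁ = 0.141, p₀ = 0.0693.
Under exogeneity and monotonicity, PNS = p₁ − p₀.
PNS = 0.141 − 0.0693 = 0.0717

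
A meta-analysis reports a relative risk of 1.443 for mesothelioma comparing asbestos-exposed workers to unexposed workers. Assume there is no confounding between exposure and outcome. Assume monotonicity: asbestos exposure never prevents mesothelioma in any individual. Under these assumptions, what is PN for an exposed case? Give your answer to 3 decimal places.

PN ≈ 0.307

Under exogeneity and monotonicity, PN = (RR − 1) / RR = 1 − 1/RR.
PN = (1.443 − 1) / 1.443 = 0.443 / 1.443 ≈ 0.3070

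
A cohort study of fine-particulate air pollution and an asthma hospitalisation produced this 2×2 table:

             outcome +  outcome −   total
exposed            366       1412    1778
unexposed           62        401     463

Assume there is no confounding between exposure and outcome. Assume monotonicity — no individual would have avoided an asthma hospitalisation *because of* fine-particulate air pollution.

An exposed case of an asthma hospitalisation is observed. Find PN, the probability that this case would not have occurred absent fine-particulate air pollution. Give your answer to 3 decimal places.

p₁ = P(outcome | exposed) = 366/1778 = 0.20585
p₀ = P(outcome | unexposed) = 62/463 = 0.13391
Under exogeneity and monotonicity, PN = (p₁ − p₀) / p₁.
PN = (0.20585 − 0.13391) / 0.20585 = 0.07194 / 0.20585 ≈ 0.3495

PN ≈ 0.349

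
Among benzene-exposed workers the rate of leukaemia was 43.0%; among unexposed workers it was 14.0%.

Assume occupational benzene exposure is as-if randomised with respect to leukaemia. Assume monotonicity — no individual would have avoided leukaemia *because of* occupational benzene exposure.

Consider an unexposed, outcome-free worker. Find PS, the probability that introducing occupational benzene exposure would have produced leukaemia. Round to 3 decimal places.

p₁ = 0.43, p₀ = 0.14.
Under exogeneity and monotonicity, PS = (p₁ − p₀) / (1 − p₀).
PS = (0.43 − 0.14) / (1 − 0.14) = 0.29 / 0.86 ≈ 0.3372

PS ≈ 0.337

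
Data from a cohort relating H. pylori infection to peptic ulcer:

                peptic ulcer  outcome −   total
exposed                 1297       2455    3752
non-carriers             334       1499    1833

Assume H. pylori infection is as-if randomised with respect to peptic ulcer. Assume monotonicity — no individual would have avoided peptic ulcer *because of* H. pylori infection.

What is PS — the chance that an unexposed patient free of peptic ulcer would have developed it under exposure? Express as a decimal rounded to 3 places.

p₁ = P(outcome | exposed) = 1297/3752 = 0.34568
p₀ = P(outcome | unexposed) = 334/1833 = 0.18221
Under exogeneity and monotonicity, PS = (p₁ − p₀) / (1 − p₀).
PS = (0.34568 − 0.18221) / (1 − 0.18221) = 0.16347 / 0.81779 ≈ 0.1999

PS ≈ 0.200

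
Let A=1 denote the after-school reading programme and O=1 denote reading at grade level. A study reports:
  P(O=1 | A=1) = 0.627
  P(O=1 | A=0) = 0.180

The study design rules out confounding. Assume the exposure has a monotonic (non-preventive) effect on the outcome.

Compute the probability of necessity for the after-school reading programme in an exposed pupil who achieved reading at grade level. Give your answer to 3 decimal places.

Let p₁ = 0.627, p₀ = 0.18.
Under exogeneity and monotonicity, PN = (p₁ − p₀) / p₁.
PN = (0.627 − 0.18) / 0.627 = 0.447 / 0.627 ≈ 0.7129

PN ≈ 0.713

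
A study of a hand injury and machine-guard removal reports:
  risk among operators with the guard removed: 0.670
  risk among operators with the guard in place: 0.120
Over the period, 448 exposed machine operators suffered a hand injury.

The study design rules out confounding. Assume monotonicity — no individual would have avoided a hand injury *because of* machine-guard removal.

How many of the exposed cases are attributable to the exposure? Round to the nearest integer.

Let p₁ = 0.67, p₀ = 0.12.
PN = (p₁ − p₀)/p₁ = (0.67 − 0.12) / 0.67 ≈ 0.82090.
Attributable cases ≈ PN × (exposed cases) = 0.82090 × 448 ≈ 367.76.

about 368 cases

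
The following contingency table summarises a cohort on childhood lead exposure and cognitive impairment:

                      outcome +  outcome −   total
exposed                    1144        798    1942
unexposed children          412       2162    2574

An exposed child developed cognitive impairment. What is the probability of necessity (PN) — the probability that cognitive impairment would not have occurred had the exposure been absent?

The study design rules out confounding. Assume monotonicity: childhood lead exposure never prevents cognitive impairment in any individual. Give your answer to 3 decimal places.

PN ≈ 0.728

p₁ = P(outcome | exposed) = 1144/1942 = 0.58908
p₀ = P(outcome | unexposed) = 412/2574 = 0.16006
Under exogeneity and monotonicity, PN = (p₁ − p₀) / p₁.
PN = (0.58908 − 0.16006) / 0.58908 = 0.42902 / 0.58908 ≈ 0.7283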